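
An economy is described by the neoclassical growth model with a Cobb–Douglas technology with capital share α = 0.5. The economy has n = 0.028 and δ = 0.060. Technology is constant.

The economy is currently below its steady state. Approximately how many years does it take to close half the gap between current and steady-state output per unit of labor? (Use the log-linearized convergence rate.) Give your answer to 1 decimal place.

Near the steady state the convergence rate is λ = (1 − α)(n + δ).
λ = (1 − 0.5) × 0.088 = 0.5 × 0.088 = 0.0440
Half-life = ln 2 / λ = 0.6931 / 0.0440 ≈ 15.75 years

half-life ≈ 15.8 years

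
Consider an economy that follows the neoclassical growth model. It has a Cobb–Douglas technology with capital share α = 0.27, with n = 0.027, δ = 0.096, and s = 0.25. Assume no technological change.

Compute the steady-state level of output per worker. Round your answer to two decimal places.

y* = 1.30

At the steady state, Δk = 0, so s·k^α = (n + δ)·k.
Dividing both sides by k: k^(1−α) = s / (n + δ).
k^0.73 = 0.25 / (0.027 + 0.096) = 0.25 / 0.123 = 2.0325
k* = 2.0325^(1/0.73) ≈ 2.6422
y* = (k*)^α = 2.6422^0.27 ≈ 1.3000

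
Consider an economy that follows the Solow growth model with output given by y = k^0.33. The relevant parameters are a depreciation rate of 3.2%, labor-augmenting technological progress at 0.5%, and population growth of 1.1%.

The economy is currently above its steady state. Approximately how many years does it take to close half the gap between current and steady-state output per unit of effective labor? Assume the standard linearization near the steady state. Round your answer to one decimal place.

half-life ≈ 21.6 years

Near the steady state the convergence rate is λ = (1 − α)(n + g + δ).
λ = (1 − 0.33) × 0.048 = 0.67 × 0.048 = 0.03216
Half-life = ln 2 / λ = 0.6931 / 0.03216 ≈ 21.55 years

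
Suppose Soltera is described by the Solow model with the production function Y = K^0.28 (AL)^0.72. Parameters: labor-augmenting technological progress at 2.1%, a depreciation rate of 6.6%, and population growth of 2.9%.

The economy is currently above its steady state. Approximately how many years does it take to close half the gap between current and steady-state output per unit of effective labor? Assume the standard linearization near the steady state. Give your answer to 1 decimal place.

Near the steady state the convergence rate is λ = (1 − α)(n + g + δ).
λ = (1 − 0.28) × 0.116 = 0.72 × 0.116 = 0.08352
Half-life = ln 2 / λ = 0.6931 / 0.08352 ≈ 8.30 years

about 8.3 years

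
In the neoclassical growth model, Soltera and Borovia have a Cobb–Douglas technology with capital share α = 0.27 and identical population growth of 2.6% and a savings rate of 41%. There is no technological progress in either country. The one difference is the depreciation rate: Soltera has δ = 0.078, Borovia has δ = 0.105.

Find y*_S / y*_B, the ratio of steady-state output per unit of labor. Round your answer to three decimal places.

ratio ≈ 1.089

Steady-state y* = [s/(n + δ)]^(α/(1−α)), so the ratio is [ (s_S/(n + δ)_S) / (s_B/(n + δ)_B) ]^0.3699.
s_S/(n + δ)_S = 0.41/0.104 = 3.9423; s_B/(n + δ)_B = 0.41/0.131 = 3.1298.
Ratio = (3.9423/3.1298)^0.3699 = 1.2596^0.3699 ≈ 1.0891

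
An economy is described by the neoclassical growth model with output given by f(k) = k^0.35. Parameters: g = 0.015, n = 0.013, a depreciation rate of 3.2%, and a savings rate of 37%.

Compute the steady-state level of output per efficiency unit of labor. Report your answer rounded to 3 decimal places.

y* ≈ 2.663

In steady state, investment equals break-even investment: s·k^α = (n + g + δ)·k.
Dividing both sides by k: k^(1−α) = s / (n + g + δ).
k^0.65 = 0.37 / (0.013 + 0.015 + 0.032) = 0.37 / 0.060 = 6.1667
k* = 6.1667^(1/0.65) ≈ 16.4235
y* = (k*)^α = 16.4235^0.35 ≈ 2.6633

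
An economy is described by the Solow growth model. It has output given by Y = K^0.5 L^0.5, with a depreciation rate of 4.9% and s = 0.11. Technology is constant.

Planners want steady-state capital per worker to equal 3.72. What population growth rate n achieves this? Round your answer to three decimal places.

n ≈ 0.008

At the steady state, Δk = 0, so s·k^α = (n + δ)·k.
So s / (n + δ) = (k*)^(1−α) = 3.72^0.5 = 1.9287.
Therefore n + δ = s / 1.9287 = 0.11 / 1.9287 = 0.0570, so n = 0.0570 − 0.049 = 0.0080.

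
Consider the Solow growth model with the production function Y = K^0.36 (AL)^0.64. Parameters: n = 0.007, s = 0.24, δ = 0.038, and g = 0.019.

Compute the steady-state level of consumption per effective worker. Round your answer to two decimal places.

In steady state, investment equals break-even investment: s·k^α = (n + g + δ)·k.
Dividing both sides by k: k^(1−α) = s / (n + g + δ).
k^0.64 = 0.24 / (0.007 + 0.019 + 0.038) = 0.24 / 0.064 = 3.7500
k* = 3.7500^(1/0.64) ≈ 7.8872
y* = (k*)^α = 7.8872^0.36 ≈ 2.1033
c* = (1 − s)·y* = (1 − 0.24) × 2.1033 ≈ 1.5985

c* ≈ 1.60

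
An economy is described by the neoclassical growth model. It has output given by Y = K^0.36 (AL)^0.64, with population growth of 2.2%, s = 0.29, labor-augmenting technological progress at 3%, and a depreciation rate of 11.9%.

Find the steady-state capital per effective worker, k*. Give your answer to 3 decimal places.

k* = 2.283

Steady state requires s·f(k) = (n + g + δ)·k, i.e. s·k^α = (n + g + δ)·k.
Rearranging, k^(1−α) = s / (n + g + δ).
k^0.64 = 0.29 / (0.022 + 0.030 + 0.119) = 0.29 / 0.171 = 1.6959
k* = 1.6959^(1/0.64) ≈ 2.2826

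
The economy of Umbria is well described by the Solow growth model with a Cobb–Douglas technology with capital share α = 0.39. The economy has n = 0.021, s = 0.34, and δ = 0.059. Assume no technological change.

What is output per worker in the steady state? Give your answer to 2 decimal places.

In steady state, investment equals break-even investment: s·k^α = (n + δ)·k.
Rearranging, k^(1−α) = s / (n + δ).
k^0.61 = 0.34 / (0.021 + 0.059) = 0.34 / 0.080 = 4.2500
k* = 4.2500^(1/0.61) ≈ 10.7188
y* = (k*)^α = 10.7188^0.39 ≈ 2.5221

y* ≈ 2.52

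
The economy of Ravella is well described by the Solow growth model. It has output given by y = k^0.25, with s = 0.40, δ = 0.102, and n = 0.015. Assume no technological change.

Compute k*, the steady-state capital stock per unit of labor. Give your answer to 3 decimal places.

k* ≈ 5.150

Steady state requires s·f(k) = (n + δ)·k, i.e. s·k^α = (n + δ)·k.
Dividing both sides by k: k^(1−α) = s / (n + δ).
k^0.75 = 0.40 / (0.015 + 0.102) = 0.40 / 0.117 = 3.4188
k* = 3.4188^(1/0.75) ≈ 5.1503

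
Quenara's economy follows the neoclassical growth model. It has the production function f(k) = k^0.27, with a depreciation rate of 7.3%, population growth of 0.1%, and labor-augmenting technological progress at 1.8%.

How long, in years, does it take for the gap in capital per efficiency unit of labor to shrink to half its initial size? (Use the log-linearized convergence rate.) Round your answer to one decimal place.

Near the steady state the convergence rate is λ = (1 − α)(n + g + δ).
λ = (1 − 0.27) × 0.092 = 0.73 × 0.092 = 0.06716
Half-life = ln 2 / λ = 0.6931 / 0.06716 ≈ 10.32 years

t_½ ≈ 10.3 years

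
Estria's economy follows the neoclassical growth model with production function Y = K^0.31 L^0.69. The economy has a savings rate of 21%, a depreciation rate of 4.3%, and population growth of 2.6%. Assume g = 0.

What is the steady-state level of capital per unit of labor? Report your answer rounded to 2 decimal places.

In steady state, investment equals break-even investment: s·k^α = (n + δ)·k.
Dividing both sides by k: k^(1−α) = s / (n + δ).
k^0.69 = 0.21 / (0.026 + 0.043) = 0.21 / 0.069 = 3.0435
k* = 3.0435^(1/0.69) ≈ 5.0181

k* = 5.02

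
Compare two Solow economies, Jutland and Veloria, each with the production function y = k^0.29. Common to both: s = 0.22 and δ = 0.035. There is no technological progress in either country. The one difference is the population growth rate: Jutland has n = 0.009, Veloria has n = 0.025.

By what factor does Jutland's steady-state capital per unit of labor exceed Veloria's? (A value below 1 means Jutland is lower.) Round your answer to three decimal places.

k*_J / k*_V ≈ 1.548

Steady-state k* = [s/(n + δ)]^(1/(1−α)), so the ratio is [ (s_J/(n + δ)_J) / (s_V/(n + δ)_V) ]^1.4085.
s_J/(n + δ)_J = 0.22/0.044 = 5.0000; s_V/(n + δ)_V = 0.22/0.060 = 3.6667.
Ratio = (5.0000/3.6667)^1.4085 = 1.3636^1.4085 ≈ 1.5478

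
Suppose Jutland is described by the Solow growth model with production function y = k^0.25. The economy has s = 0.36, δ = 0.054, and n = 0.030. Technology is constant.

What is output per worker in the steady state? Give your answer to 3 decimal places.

y* ≈ 1.624

In steady state, investment equals break-even investment: s·k^α = (n + δ)·k.
Dividing both sides by k: k^(1−α) = s / (n + δ).
k^0.75 = 0.36 / (0.030 + 0.054) = 0.36 / 0.084 = 4.2857
k* = 4.2857^(1/0.75) ≈ 6.9614
y* = (k*)^α = 6.9614^0.25 ≈ 1.6243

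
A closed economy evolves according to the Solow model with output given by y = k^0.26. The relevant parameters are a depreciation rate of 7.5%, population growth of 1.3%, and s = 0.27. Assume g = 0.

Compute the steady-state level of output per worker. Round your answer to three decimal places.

In steady state, investment equals break-even investment: s·k^α = (n + δ)·k.
Rearranging, k^(1−α) = s / (n + δ).
k^0.74 = 0.27 / (0.013 + 0.075) = 0.27 / 0.088 = 3.0682
k* = 3.0682^(1/0.74) ≈ 4.5494
y* = (k*)^α = 4.5494^0.26 ≈ 1.4828

y* ≈ 1.483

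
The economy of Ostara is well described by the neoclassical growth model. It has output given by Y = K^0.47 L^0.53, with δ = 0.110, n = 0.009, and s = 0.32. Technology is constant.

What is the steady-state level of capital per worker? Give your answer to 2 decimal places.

k* ≈ 6.47

At the steady state, Δk = 0, so s·k^α = (n + δ)·k.
Dividing both sides by k: k^(1−α) = s / (n + δ).
k^0.53 = 0.32 / (0.009 + 0.110) = 0.32 / 0.119 = 2.6891
k* = 2.6891^(1/0.53) ≈ 6.4652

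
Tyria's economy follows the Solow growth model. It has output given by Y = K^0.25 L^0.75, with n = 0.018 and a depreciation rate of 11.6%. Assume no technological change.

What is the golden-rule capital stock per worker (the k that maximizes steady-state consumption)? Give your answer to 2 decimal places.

The golden rule sets f'(k) = n + δ, i.e. α·k^(α−1) = n + δ.
So k^(1−α) = α / (n + δ) = 0.25 / 0.134 = 1.8657.
k_gold = 1.8657^(1/0.75) ≈ 2.2968

k_gold ≈ 2.30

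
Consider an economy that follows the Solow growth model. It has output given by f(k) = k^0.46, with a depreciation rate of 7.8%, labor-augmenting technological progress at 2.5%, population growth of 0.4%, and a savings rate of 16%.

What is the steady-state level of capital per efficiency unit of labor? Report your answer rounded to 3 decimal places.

At the steady state, Δk = 0, so s·k^α = (n + g + δ)·k.
Rearranging, k^(1−α) = s / (n + g + δ).
k^0.54 = 0.16 / (0.004 + 0.025 + 0.078) = 0.16 / 0.107 = 1.4953
k* = 1.4953^(1/0.54) ≈ 2.1065

k* = 2.107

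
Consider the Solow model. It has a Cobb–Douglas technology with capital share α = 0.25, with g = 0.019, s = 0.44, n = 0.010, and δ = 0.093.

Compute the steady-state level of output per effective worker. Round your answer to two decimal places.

y* = 1.53

In steady state, investment equals break-even investment: s·k^α = (n + g + δ)·k.
Dividing both sides by k: k^(1−α) = s / (n + g + δ).
k^0.75 = 0.44 / (0.010 + 0.019 + 0.093) = 0.44 / 0.122 = 3.6066
k* = 3.6066^(1/0.75) ≈ 5.5309
y* = (k*)^α = 5.5309^0.25 ≈ 1.5336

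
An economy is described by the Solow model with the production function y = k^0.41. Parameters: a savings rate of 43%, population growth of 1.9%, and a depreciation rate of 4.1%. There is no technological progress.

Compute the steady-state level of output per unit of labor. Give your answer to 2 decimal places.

Steady state requires s·f(k) = (n + δ)·k, i.e. s·k^α = (n + δ)·k.
Rearranging, k^(1−α) = s / (n + δ).
k^0.59 = 0.43 / (0.019 + 0.041) = 0.43 / 0.060 = 7.1667
k* = 7.1667^(1/0.59) ≈ 28.1640
y* = (k*)^α = 28.1640^0.41 ≈ 3.9298

y* ≈ 3.93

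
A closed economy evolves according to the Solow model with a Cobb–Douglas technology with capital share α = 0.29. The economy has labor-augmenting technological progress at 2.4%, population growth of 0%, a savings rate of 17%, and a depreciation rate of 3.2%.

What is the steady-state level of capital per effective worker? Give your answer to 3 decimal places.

In steady state, investment equals break-even investment: s·k^α = (n + g + δ)·k.
Dividing both sides by k: k^(1−α) = s / (n + g + δ).
k^0.71 = 0.17 / (0.000 + 0.024 + 0.032) = 0.17 / 0.056 = 3.0357
k* = 3.0357^(1/0.71) ≈ 4.7779

k* ≈ 4.778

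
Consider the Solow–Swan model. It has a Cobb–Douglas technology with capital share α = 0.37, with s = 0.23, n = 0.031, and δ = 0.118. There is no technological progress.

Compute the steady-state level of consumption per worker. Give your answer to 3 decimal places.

Steady state requires s·f(k) = (n + δ)·k, i.e. s·k^α = (n + δ)·k.
Dividing both sides by k: k^(1−α) = s / (n + δ).
k^0.63 = 0.23 / (0.031 + 0.118) = 0.23 / 0.149 = 1.5436
k* = 1.5436^(1/0.63) ≈ 1.9919
y* = (k*)^α = 1.9919^0.37 ≈ 1.2904
c* = (1 − s)·y* = (1 − 0.23) × 1.2904 ≈ 0.9936

c* ≈ 0.994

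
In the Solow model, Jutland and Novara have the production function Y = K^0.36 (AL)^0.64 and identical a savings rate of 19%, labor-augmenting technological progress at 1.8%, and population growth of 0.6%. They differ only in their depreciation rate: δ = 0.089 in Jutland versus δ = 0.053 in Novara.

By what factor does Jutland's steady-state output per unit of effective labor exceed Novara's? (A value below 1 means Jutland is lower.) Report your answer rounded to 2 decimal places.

ratio ≈ 0.81

Steady-state y* = [s/(n + g + δ)]^(α/(1−α)), so the ratio is [ (s_J/(n + g + δ)_J) / (s_N/(n + g + δ)_N) ]^0.5625.
s_J/(n + g + δ)_J = 0.19/0.113 = 1.6814; s_N/(n + g + δ)_N = 0.19/0.077 = 2.4675.
Ratio = (1.6814/2.4675)^0.5625 = 0.6814^0.5625 ≈ 0.8059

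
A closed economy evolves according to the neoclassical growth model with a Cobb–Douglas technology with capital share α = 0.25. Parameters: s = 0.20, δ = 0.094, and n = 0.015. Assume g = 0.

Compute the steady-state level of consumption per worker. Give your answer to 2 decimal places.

Steady state requires s·f(k) = (n + δ)·k, i.e. s·k^α = (n + δ)·k.
Rearranging, k^(1−α) = s / (n + δ).
k^0.75 = 0.20 / (0.015 + 0.094) = 0.20 / 0.109 = 1.8349
k* = 1.8349^(1/0.75) ≈ 2.2464
y* = (k*)^α = 2.2464^0.25 ≈ 1.2243
c* = (1 − s)·y* = (1 − 0.20) × 1.2243 ≈ 0.9794

c* ≈ 0.98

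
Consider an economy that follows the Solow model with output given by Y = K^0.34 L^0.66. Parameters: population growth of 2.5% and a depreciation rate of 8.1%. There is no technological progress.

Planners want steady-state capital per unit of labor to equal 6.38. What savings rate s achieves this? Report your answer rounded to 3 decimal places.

In steady state, investment equals break-even investment: s·k^α = (n + δ)·k.
So s / (n + δ) = (k*)^(1−α) = 6.38^0.66 = 3.3977.
Therefore s = 3.3977 × (n + δ) = 3.3977 × 0.106 = 0.3602.

s ≈ 0.360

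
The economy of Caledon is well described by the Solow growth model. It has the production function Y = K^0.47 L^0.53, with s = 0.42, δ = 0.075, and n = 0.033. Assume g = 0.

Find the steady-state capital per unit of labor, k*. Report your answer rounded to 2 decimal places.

k* ≈ 12.97

At the steady state, Δk = 0, so s·k^α = (n + δ)·k.
Dividing both sides by k: k^(1−α) = s / (n + δ).
k^0.53 = 0.42 / (0.033 + 0.075) = 0.42 / 0.108 = 3.8889
k* = 3.8889^(1/0.53) ≈ 12.9682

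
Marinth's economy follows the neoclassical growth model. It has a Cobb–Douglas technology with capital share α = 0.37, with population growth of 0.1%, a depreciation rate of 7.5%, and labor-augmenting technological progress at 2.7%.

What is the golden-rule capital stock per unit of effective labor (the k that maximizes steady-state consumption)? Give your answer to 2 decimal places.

The golden rule sets f'(k) = n + g + δ, i.e. α·k^(α−1) = n + g + δ.
So k^(1−α) = α / (n + g + δ) = 0.37 / 0.103 = 3.5922.
k_gold = 3.5922^(1/0.63) ≈ 7.6125

k_gold ≈ 7.61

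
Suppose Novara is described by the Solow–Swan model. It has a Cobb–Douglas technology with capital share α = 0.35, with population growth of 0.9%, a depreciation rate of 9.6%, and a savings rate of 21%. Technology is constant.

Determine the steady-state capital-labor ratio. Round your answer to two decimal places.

k* ≈ 2.90

Steady state requires s·f(k) = (n + δ)·k, i.e. s·k^α = (n + δ)·k.
Rearranging, k^(1−α) = s / (n + δ).
k^0.65 = 0.21 / (0.009 + 0.096) = 0.21 / 0.105 = 2.0000
k* = 2.0000^(1/0.65) ≈ 2.9048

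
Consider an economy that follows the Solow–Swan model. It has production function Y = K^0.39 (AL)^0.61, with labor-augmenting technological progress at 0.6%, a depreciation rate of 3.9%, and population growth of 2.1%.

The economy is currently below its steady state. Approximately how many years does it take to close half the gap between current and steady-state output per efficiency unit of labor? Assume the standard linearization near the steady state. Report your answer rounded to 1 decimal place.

Near the steady state the convergence rate is λ = (1 − α)(n + g + δ).
λ = (1 − 0.39) × 0.066 = 0.61 × 0.066 = 0.04026
Half-life = ln 2 / λ = 0.6931 / 0.04026 ≈ 17.22 years

about 17.2 years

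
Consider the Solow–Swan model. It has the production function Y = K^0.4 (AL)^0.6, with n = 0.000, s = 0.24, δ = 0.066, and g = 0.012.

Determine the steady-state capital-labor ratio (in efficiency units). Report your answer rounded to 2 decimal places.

Steady state requires s·f(k) = (n + g + δ)·k, i.e. s·k^α = (n + g + δ)·k.
Rearranging, k^(1−α) = s / (n + g + δ).
k^0.6 = 0.24 / (0.000 + 0.012 + 0.066) = 0.24 / 0.078 = 3.0769
k* = 3.0769^(1/0.6) ≈ 6.5091

k* = 6.51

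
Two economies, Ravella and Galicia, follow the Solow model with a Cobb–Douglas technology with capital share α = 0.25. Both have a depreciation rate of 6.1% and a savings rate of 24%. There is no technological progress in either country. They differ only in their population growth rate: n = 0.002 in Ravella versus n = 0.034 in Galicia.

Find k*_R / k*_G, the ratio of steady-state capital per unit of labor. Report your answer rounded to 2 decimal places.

Steady-state k* = [s/(n + δ)]^(1/(1−α)), so the ratio is [ (s_R/(n + δ)_R) / (s_G/(n + δ)_G) ]^1.3333.
s_R/(n + δ)_R = 0.24/0.063 = 3.8095; s_G/(n + δ)_G = 0.24/0.095 = 2.5263.
Ratio = (3.8095/2.5263)^1.3333 = 1.5079^1.3333 ≈ 1.7291

ratio ≈ 1.73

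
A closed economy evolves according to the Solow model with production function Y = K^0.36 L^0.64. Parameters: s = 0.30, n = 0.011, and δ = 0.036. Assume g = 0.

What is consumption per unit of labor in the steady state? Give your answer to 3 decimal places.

c* = 1.986

At the steady state, Δk = 0, so s·k^α = (n + δ)·k.
Dividing both sides by k: k^(1−α) = s / (n + δ).
k^0.64 = 0.30 / (0.011 + 0.036) = 0.30 / 0.047 = 6.3830
k* = 6.3830^(1/0.64) ≈ 18.1072
y* = (k*)^α = 18.1072^0.36 ≈ 2.8368
c* = (1 − s)·y* = (1 − 0.30) × 2.8368 ≈ 1.9858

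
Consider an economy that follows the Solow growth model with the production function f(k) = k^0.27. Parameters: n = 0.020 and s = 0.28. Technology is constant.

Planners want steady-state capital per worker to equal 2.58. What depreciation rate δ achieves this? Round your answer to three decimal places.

δ ≈ 0.120

At the steady state, Δk = 0, so s·k^α = (n + δ)·k.
So s / (n + δ) = (k*)^(1−α) = 2.58^0.73 = 1.9975.
Therefore n + δ = s / 1.9975 = 0.28 / 1.9975 = 0.1402, so δ = 0.1402 − 0.020 = 0.1202.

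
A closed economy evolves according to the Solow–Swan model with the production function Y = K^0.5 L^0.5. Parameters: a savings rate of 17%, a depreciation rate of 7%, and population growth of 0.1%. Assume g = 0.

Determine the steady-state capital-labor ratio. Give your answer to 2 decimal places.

k* ≈ 5.73

Steady state requires s·f(k) = (n + δ)·k, i.e. s·k^α = (n + δ)·k.
Dividing both sides by k: k^(1−α) = s / (n + δ).
k^0.5 = 0.17 / (0.001 + 0.070) = 0.17 / 0.071 = 2.3944
k* = 2.3944^(1/0.5) ≈ 5.7332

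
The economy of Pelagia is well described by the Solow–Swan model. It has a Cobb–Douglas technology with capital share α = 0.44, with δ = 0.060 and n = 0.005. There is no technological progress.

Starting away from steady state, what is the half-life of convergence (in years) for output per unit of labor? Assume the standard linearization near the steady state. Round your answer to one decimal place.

about 19.0 years

Near the steady state the convergence rate is λ = (1 − α)(n + δ).
λ = (1 − 0.44) × 0.065 = 0.56 × 0.065 = 0.0364
Half-life = ln 2 / λ = 0.6931 / 0.0364 ≈ 19.04 years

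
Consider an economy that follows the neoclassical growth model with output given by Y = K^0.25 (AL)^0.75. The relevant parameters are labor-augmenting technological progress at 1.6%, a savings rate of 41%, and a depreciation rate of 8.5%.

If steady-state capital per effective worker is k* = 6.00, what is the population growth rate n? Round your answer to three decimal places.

n ≈ 0.006

At the steady state, Δk = 0, so s·k^α = (n + g + δ)·k.
So s / (n + g + δ) = (k*)^(1−α) = 6.00^0.75 = 3.8337.
Therefore n + g + δ = s / 3.8337 = 0.41 / 3.8337 = 0.1069, so n = 0.1069 − 0.101 = 0.0059.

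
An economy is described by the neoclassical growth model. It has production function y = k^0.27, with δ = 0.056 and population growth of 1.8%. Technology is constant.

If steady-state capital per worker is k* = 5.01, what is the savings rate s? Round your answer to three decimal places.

In steady state, investment equals break-even investment: s·k^α = (n + δ)·k.
So s / (n + δ) = (k*)^(1−α) = 5.01^0.73 = 3.2425.
Therefore s = 3.2425 × (n + δ) = 3.2425 × 0.074 = 0.2399.

s ≈ 0.240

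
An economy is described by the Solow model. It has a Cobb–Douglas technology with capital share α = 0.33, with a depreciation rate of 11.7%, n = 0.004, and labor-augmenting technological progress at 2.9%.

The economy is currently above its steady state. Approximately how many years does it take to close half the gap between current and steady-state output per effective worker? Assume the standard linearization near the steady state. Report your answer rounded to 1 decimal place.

Near the steady state the convergence rate is λ = (1 − α)(n + g + δ).
λ = (1 − 0.33) × 0.150 = 0.67 × 0.150 = 0.1005
Half-life = ln 2 / λ = 0.6931 / 0.1005 ≈ 6.90 years

t_½ ≈ 6.9 years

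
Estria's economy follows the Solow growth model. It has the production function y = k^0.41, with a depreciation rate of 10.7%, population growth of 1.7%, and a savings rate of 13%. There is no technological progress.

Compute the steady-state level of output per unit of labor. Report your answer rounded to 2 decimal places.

At the steady state, Δk = 0, so s·k^α = (n + δ)·k.
Rearranging, k^(1−α) = s / (n + δ).
k^0.59 = 0.13 / (0.017 + 0.107) = 0.13 / 0.124 = 1.0484
k* = 1.0484^(1/0.59) ≈ 1.0834
y* = (k*)^α = 1.0834^0.41 ≈ 1.0334

y* = 1.03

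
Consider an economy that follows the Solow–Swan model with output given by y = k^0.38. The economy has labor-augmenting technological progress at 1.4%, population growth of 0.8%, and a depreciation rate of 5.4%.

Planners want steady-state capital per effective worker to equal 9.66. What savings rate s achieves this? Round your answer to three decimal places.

s ≈ 0.310

At the steady state, Δk = 0, so s·k^α = (n + g + δ)·k.
So s / (n + g + δ) = (k*)^(1−α) = 9.66^0.62 = 4.0802.
Therefore s = 4.0802 × (n + g + δ) = 4.0802 × 0.076 = 0.3101.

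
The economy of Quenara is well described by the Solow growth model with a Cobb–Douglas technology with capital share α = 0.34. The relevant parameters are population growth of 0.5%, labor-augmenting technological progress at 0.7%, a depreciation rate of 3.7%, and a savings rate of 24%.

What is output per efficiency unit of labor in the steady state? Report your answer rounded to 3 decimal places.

y* ≈ 2.267

In steady state, investment equals break-even investment: s·k^α = (n + g + δ)·k.
Rearranging, k^(1−α) = s / (n + g + δ).
k^0.66 = 0.24 / (0.005 + 0.007 + 0.037) = 0.24 / 0.049 = 4.8980
k* = 4.8980^(1/0.66) ≈ 11.1041
y* = (k*)^α = 11.1041^0.34 ≈ 2.2671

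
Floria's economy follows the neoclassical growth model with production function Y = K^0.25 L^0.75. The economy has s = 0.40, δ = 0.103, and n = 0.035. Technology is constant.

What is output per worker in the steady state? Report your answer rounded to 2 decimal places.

y* = 1.43

In steady state, investment equals break-even investment: s·k^α = (n + δ)·k.
Dividing both sides by k: k^(1−α) = s / (n + δ).
k^0.75 = 0.40 / (0.035 + 0.103) = 0.40 / 0.138 = 2.8986
k* = 2.8986^(1/0.75) ≈ 4.1329
y* = (k*)^α = 4.1329^0.25 ≈ 1.4258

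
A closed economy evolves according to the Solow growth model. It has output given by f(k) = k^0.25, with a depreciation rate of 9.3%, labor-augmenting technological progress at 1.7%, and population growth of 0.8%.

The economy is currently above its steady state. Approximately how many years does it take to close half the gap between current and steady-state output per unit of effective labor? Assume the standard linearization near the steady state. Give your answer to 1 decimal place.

half-life ≈ 7.8 years

Near the steady state the convergence rate is λ = (1 − α)(n + g + δ).
λ = (1 − 0.25) × 0.118 = 0.75 × 0.118 = 0.0885
Half-life = ln 2 / λ = 0.6931 / 0.0885 ≈ 7.83 years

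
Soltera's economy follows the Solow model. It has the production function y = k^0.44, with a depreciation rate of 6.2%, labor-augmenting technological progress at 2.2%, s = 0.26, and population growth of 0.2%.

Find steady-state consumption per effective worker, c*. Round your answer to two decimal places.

Steady state requires s·f(k) = (n + g + δ)·k, i.e. s·k^α = (n + g + δ)·k.
Dividing both sides by k: k^(1−α) = s / (n + g + δ).
k^0.56 = 0.26 / (0.002 + 0.022 + 0.062) = 0.26 / 0.086 = 3.0233
k* = 3.0233^(1/0.56) ≈ 7.2111
y* = (k*)^α = 7.2111^0.44 ≈ 2.3852
c* = (1 − s)·y* = (1 − 0.26) × 2.3852 ≈ 1.7650

c* ≈ 1.77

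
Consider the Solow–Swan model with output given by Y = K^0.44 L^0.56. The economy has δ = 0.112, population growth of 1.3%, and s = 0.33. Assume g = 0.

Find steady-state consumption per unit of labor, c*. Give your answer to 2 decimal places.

At the steady state, Δk = 0, so s·k^α = (n + δ)·k.
Dividing both sides by k: k^(1−α) = s / (n + δ).
k^0.56 = 0.33 / (0.013 + 0.112) = 0.33 / 0.125 = 2.6400
k* = 2.6400^(1/0.56) ≈ 5.6606
y* = (k*)^α = 5.6606^0.44 ≈ 2.1442
c* = (1 − s)·y* = (1 − 0.33) × 2.1442 ≈ 1.4366

c* = 1.44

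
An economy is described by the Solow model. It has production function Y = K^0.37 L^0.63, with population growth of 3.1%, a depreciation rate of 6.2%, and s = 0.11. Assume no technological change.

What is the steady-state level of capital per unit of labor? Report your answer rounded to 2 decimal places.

k* = 1.31

Steady state requires s·f(k) = (n + δ)·k, i.e. s·k^α = (n + δ)·k.
Dividing both sides by k: k^(1−α) = s / (n + δ).
k^0.63 = 0.11 / (0.031 + 0.062) = 0.11 / 0.093 = 1.1828
k* = 1.1828^(1/0.63) ≈ 1.3054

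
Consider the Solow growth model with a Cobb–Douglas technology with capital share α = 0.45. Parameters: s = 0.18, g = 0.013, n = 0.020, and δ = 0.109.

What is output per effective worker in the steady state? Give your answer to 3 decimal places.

y* ≈ 1.214

Steady state requires s·f(k) = (n + g + δ)·k, i.e. s·k^α = (n + g + δ)·k.
Rearranging, k^(1−α) = s / (n + g + δ).
k^0.55 = 0.18 / (0.020 + 0.013 + 0.109) = 0.18 / 0.142 = 1.2676
k* = 1.2676^(1/0.55) ≈ 1.5390
y* = (k*)^α = 1.5390^0.45 ≈ 1.2141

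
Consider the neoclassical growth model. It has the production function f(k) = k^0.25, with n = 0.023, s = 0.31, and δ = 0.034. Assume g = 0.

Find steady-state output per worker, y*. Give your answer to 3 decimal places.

In steady state, investment equals break-even investment: s·k^α = (n + δ)·k.
Rearranging, k^(1−α) = s / (n + δ).
k^0.75 = 0.31 / (0.023 + 0.034) = 0.31 / 0.057 = 5.4386
k* = 5.4386^(1/0.75) ≈ 9.5642
y* = (k*)^α = 9.5642^0.25 ≈ 1.7586

y* ≈ 1.759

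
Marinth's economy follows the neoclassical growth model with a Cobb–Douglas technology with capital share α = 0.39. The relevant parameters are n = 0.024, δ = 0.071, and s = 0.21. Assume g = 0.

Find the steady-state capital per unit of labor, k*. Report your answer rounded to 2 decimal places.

k* = 3.67

Steady state requires s·f(k) = (n + δ)·k, i.e. s·k^α = (n + δ)·k.
Rearranging, k^(1−α) = s / (n + δ).
k^0.61 = 0.21 / (0.024 + 0.071) = 0.21 / 0.095 = 2.2105
k* = 2.2105^(1/0.61) ≈ 3.6706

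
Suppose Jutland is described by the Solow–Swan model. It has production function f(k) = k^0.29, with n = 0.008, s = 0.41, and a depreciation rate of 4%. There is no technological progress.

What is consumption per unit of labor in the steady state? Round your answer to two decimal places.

c* = 1.42

In steady state, investment equals break-even investment: s·k^α = (n + δ)·k.
Dividing both sides by k: k^(1−α) = s / (n + δ).
k^0.71 = 0.41 / (0.008 + 0.040) = 0.41 / 0.048 = 8.5417
k* = 8.5417^(1/0.71) ≈ 20.5132
y* = (k*)^α = 20.5132^0.29 ≈ 2.4015
c* = (1 − s)·y* = (1 − 0.41) × 2.4015 ≈ 1.4169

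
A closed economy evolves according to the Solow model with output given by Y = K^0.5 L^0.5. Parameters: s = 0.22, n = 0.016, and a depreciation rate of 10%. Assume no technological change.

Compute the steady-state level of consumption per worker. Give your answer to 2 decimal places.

c* ≈ 1.48

In steady state, investment equals break-even investment: s·k^α = (n + δ)·k.
Dividing both sides by k: k^(1−α) = s / (n + δ).
k^0.5 = 0.22 / (0.016 + 0.100) = 0.22 / 0.116 = 1.8966
k* = 1.8966^(1/0.5) ≈ 3.5971
y* = (k*)^α = 3.5971^0.5 ≈ 1.8966
c* = (1 − s)·y* = (1 − 0.22) × 1.8966 ≈ 1.4793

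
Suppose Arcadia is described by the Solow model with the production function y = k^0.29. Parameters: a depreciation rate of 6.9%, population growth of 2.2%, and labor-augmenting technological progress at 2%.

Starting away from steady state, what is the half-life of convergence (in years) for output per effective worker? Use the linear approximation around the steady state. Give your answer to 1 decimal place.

t_½ ≈ 8.8 years

Near the steady state the convergence rate is λ = (1 − α)(n + g + δ).
λ = (1 − 0.29) × 0.111 = 0.71 × 0.111 = 0.07881
Half-life = ln 2 / λ = 0.6931 / 0.07881 ≈ 8.79 years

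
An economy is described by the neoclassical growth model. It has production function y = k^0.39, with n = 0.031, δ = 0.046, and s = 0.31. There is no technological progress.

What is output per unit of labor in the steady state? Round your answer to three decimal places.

Steady state requires s·f(k) = (n + δ)·k, i.e. s·k^α = (n + δ)·k.
Dividing both sides by k: k^(1−α) = s / (n + δ).
k^0.61 = 0.31 / (0.031 + 0.046) = 0.31 / 0.077 = 4.0260
k* = 4.0260^(1/0.61) ≈ 9.8084
y* = (k*)^α = 9.8084^0.39 ≈ 2.4363

y* ≈ 2.436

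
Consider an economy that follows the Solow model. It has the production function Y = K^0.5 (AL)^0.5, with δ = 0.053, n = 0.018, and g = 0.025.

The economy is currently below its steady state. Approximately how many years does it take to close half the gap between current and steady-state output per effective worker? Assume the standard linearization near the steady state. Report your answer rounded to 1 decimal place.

Near the steady state the convergence rate is λ = (1 − α)(n + g + δ).
λ = (1 − 0.5) × 0.096 = 0.5 × 0.096 = 0.0480
Half-life = ln 2 / λ = 0.6931 / 0.0480 ≈ 14.44 years

t_½ ≈ 14.4 years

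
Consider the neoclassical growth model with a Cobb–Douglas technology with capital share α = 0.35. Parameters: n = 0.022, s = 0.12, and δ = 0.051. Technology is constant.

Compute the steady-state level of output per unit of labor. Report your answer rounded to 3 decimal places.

y* = 1.307

Steady state requires s·f(k) = (n + δ)·k, i.e. s·k^α = (n + δ)·k.
Dividing both sides by k: k^(1−α) = s / (n + δ).
k^0.65 = 0.12 / (0.022 + 0.051) = 0.12 / 0.073 = 1.6438
k* = 1.6438^(1/0.65) ≈ 2.1482
y* = (k*)^α = 2.1482^0.35 ≈ 1.3069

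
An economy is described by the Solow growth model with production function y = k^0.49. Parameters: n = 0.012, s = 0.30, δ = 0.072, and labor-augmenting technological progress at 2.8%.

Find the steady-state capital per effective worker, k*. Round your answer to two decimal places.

At the steady state, Δk = 0, so s·k^α = (n + g + δ)·k.
Rearranging, k^(1−α) = s / (n + g + δ).
k^0.51 = 0.30 / (0.012 + 0.028 + 0.072) = 0.30 / 0.112 = 2.6786
k* = 2.6786^(1/0.51) ≈ 6.9030

k* ≈ 6.90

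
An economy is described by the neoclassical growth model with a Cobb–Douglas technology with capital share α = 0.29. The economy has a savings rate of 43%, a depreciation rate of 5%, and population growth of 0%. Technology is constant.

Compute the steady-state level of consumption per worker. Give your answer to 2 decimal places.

c* ≈ 1.37

Steady state requires s·f(k) = (n + δ)·k, i.e. s·k^α = (n + δ)·k.
Rearranging, k^(1−α) = s / (n + δ).
k^0.71 = 0.43 / (0.000 + 0.050) = 0.43 / 0.050 = 8.6000
k* = 8.6000^(1/0.71) ≈ 20.7107
y* = (k*)^α = 20.7107^0.29 ≈ 2.4082
c* = (1 − s)·y* = (1 − 0.43) × 2.4082 ≈ 1.3727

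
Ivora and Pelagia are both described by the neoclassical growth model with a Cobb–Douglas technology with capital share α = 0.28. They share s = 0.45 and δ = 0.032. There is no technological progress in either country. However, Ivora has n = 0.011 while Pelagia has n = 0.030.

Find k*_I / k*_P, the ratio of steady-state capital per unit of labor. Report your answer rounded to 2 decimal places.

Steady-state k* = [s/(n + δ)]^(1/(1−α)), so the ratio is [ (s_I/(n + δ)_I) / (s_P/(n + δ)_P) ]^1.3889.
s_I/(n + δ)_I = 0.45/0.043 = 10.4651; s_P/(n + δ)_P = 0.45/0.062 = 7.2581.
Ratio = (10.4651/7.2581)^1.3889 = 1.4419^1.3889 ≈ 1.6624

ratio ≈ 1.66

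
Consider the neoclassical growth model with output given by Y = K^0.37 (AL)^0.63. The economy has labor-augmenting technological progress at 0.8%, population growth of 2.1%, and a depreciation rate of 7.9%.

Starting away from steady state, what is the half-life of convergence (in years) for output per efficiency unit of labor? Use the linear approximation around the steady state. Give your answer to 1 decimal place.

t_½ ≈ 10.2 years

Near the steady state the convergence rate is λ = (1 − α)(n + g + δ).
λ = (1 − 0.37) × 0.108 = 0.63 × 0.108 = 0.06804
Half-life = ln 2 / λ = 0.6931 / 0.06804 ≈ 10.19 years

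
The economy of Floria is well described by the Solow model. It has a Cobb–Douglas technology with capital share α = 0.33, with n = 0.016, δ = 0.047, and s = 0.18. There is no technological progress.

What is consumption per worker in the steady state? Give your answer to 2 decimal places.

c* ≈ 1.38

Steady state requires s·f(k) = (n + δ)·k, i.e. s·k^α = (n + δ)·k.
Dividing both sides by k: k^(1−α) = s / (n + δ).
k^0.67 = 0.18 / (0.016 + 0.047) = 0.18 / 0.063 = 2.8571
k* = 2.8571^(1/0.67) ≈ 4.7917
y* = (k*)^α = 4.7917^0.33 ≈ 1.6771
c* = (1 − s)·y* = (1 − 0.18) × 1.6771 ≈ 1.3752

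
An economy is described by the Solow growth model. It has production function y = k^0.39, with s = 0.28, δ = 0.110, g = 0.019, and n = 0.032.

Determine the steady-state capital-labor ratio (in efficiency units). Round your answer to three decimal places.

Steady state requires s·f(k) = (n + g + δ)·k, i.e. s·k^α = (n + g + δ)·k.
Rearranging, k^(1−α) = s / (n + g + δ).
k^0.61 = 0.28 / (0.032 + 0.019 + 0.110) = 0.28 / 0.161 = 1.7391
k* = 1.7391^(1/0.61) ≈ 2.4773

k* ≈ 2.477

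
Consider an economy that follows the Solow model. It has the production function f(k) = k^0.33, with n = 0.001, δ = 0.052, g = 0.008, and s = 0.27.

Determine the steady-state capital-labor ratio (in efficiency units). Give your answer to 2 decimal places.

k* = 9.21

In steady state, investment equals break-even investment: s·k^α = (n + g + δ)·k.
Dividing both sides by k: k^(1−α) = s / (n + g + δ).
k^0.67 = 0.27 / (0.001 + 0.008 + 0.052) = 0.27 / 0.061 = 4.4262
k* = 4.4262^(1/0.67) ≈ 9.2093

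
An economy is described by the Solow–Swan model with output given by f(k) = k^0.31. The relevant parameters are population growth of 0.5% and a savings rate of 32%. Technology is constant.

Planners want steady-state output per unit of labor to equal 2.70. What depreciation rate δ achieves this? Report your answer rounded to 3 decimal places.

δ ≈ 0.030

In steady state, investment equals break-even investment: s·k^α = (n + δ)·k.
Since y* = [s/(n + δ)]^(α/(1−α)), we have s/(n + δ) = (y*)^((1−α)/α) = 2.70^2.2258 = 9.1228.
Therefore n + δ = s / 9.1228 = 0.32 / 9.1228 = 0.0351, so δ = 0.0351 − 0.005 = 0.0301.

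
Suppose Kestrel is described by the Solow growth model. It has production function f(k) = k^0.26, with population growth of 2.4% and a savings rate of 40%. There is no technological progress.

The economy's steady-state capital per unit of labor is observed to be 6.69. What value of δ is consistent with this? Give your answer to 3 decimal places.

δ ≈ 0.074

At the steady state, Δk = 0, so s·k^α = (n + δ)·k.
So s / (n + δ) = (k*)^(1−α) = 6.69^0.74 = 4.0815.
Therefore n + δ = s / 4.0815 = 0.40 / 4.0815 = 0.0980, so δ = 0.0980 − 0.024 = 0.0740.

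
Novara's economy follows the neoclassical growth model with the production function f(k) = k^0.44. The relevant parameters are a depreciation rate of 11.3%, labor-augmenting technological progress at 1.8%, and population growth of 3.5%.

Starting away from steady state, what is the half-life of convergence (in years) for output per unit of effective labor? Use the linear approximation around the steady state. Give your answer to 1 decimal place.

about 7.5 years

Near the steady state the convergence rate is λ = (1 − α)(n + g + δ).
λ = (1 − 0.44) × 0.166 = 0.56 × 0.166 = 0.09296
Half-life = ln 2 / λ = 0.6931 / 0.09296 ≈ 7.46 years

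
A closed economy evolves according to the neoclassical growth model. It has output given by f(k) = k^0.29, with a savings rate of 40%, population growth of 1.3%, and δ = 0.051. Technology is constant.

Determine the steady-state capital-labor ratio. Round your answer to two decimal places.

k* ≈ 13.21

At the steady state, Δk = 0, so s·k^α = (n + δ)·k.
Rearranging, k^(1−α) = s / (n + δ).
k^0.71 = 0.40 / (0.013 + 0.051) = 0.40 / 0.064 = 6.2500
k* = 6.2500^(1/0.71) ≈ 13.2117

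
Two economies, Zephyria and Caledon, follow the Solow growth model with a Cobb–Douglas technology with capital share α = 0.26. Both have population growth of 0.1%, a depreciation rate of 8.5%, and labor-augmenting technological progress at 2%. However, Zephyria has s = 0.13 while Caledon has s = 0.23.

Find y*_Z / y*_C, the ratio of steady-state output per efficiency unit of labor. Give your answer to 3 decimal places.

ratio ≈ 0.818

Steady-state y* = [s/(n + g + δ)]^(α/(1−α)), so the ratio is [ (s_Z/(n + g + δ)_Z) / (s_C/(n + g + δ)_C) ]^0.3514.
s_Z/(n + g + δ)_Z = 0.13/0.106 = 1.2264; s_C/(n + g + δ)_C = 0.23/0.106 = 2.1698.
Ratio = (1.2264/2.1698)^0.3514 = 0.5652^0.3514 ≈ 0.8183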